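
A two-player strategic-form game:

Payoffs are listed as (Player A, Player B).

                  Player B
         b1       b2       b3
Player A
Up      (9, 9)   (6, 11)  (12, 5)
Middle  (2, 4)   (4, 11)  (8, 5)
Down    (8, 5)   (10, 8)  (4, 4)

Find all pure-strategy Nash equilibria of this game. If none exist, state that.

The unique pure-strategy Nash equilibrium is (Down, b2).

(Up, b1): Player B can switch to b2 (9 → 11). Not NE.
(Up, b2): Player A can switch to Down (6 → 10). Not NE.
(Up, b3): Player B can switch to b1 (5 → 9). Not NE.
(Middle, b1): Player A can switch to Up (2 → 9). Not NE.
(Middle, b2): Player A can switch to Up (4 → 6). Not NE.
(Middle, b3): Player A can switch to Up (8 → 12). Not NE.
(Down, b1): Player A can switch to Up (8 → 9). Not NE.
(Down, b2): Player A gets 10, best alternative 6; Player B gets 8, best alternative 5. No profitable deviation — NE.
(Down, b3): Player A can switch to Up (4 → 12). Not NE.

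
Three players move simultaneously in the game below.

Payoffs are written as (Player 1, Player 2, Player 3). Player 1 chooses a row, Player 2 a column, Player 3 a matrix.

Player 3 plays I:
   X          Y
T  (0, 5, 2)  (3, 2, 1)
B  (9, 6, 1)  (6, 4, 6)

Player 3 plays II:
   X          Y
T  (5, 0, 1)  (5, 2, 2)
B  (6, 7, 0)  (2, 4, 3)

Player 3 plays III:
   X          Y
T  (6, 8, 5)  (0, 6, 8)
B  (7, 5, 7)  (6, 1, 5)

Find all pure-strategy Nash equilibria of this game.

For each player, find the best response to each opponent profile; mutual best responses are the pure NE.
Player 1 against (X, I): payoffs 0, 9 → best response B.
Player 1 against (X, II): payoffs 5, 6 → best response B.
Player 1 against (X, III): payoffs 6, 7 → best response B.
Player 1 against (Y, I): payoffs 3, 6 → best response B.
Player 1 against (Y, II): payoffs 5, 2 → best response T.
Player 1 against (Y, III): payoffs 0, 6 → best response B.
Player 2 against (T, I): payoffs 5, 2 → best response X.
Player 2 against (T, II): payoffs 0, 2 → best response Y.
Player 2 against (T, III): payoffs 8, 6 → best response X.
Player 2 against (B, I): payoffs 6, 4 → best response X.
Player 2 against (B, II): payoffs 7, 4 → best response X.
Player 2 against (B, III): payoffs 5, 1 → best response X.
Player 3 against (T, X): payoffs 2, 1, 5 → best response III.
Player 3 against (T, Y): payoffs 1, 2, 8 → best response III.
Player 3 against (B, X): payoffs 1, 0, 7 → best response III.
Player 3 against (B, Y): payoffs 6, 3, 5 → best response I.
Mutual best responses: (B, X, III).

(B, X, III)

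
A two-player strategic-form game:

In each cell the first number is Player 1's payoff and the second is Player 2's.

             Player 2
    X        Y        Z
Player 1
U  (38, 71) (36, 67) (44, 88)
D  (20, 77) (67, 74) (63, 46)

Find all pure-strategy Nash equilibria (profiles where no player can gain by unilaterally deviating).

none

(U, X): Player 2 can switch to Z (71 → 88). Not NE.
(U, Y): Player 1 can switch to D (36 → 67). Not NE.
(U, Z): Player 1 can switch to D (44 → 63). Not NE.
(D, X): Player 1 can switch to U (20 → 38). Not NE.
(D, Y): Player 2 can switch to X (74 → 77). Not NE.
(D, Z): Player 2 can switch to X (46 → 77). Not NE.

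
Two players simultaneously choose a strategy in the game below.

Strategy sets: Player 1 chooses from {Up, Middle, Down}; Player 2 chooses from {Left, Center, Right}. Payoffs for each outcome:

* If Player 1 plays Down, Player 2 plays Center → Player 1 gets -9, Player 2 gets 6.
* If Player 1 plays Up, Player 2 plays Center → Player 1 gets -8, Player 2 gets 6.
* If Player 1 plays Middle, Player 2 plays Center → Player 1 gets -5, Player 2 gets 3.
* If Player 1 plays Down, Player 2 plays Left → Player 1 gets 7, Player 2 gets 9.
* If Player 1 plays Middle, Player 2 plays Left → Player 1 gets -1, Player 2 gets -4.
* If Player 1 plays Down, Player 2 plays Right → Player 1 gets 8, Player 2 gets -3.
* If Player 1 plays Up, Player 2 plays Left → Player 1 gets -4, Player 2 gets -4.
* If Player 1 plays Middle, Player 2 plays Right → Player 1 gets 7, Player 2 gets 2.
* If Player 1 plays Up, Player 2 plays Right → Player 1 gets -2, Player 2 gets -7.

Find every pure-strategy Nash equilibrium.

For each strategy profile, look for a profitable unilateral deviation.
(Up, Left): Player 1 can switch to Middle (-4 → -1). Not NE.
(Up, Center): Player 1 can switch to Middle (-8 → -5). Not NE.
(Up, Right): Player 1 can switch to Middle (-2 → 7). Not NE.
(Middle, Left): Player 1 can switch to Down (-1 → 7). Not NE.
(Middle, Center): Player 1 gets -5, best alternative -8; Player 2 gets 3, best alternative 2. No profitable deviation — NE.
(Middle, Right): Player 1 can switch to Down (7 → 8). Not NE.
(Down, Left): Player 1 gets 7, best alternative -1; Player 2 gets 9, best alternative 6. No profitable deviation — NE.
(Down, Center): Player 1 can switch to Up (-9 → -8). Not NE.
(Down, Right): Player 2 can switch to Left (-3 → 9). Not NE.

Pure-strategy Nash equilibria: (Middle, Center); (Down, Left)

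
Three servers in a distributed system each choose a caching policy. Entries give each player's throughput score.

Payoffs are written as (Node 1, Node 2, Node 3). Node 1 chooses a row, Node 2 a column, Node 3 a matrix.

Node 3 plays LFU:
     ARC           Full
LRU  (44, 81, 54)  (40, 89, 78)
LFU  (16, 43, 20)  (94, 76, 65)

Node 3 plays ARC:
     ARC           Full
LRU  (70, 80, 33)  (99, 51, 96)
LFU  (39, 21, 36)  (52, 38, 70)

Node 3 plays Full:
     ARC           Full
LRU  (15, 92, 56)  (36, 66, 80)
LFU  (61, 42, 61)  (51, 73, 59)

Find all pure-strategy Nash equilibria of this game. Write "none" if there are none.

(LRU, ARC, LFU): Node 2 can switch to Full (81 → 89). Not NE.
(LRU, ARC, ARC): Node 3 can switch to LFU (33 → 54). Not NE.
(LRU, ARC, Full): Node 1 can switch to LFU (15 → 61). Not NE.
(LRU, Full, LFU): Node 1 can switch to LFU (40 → 94). Not NE.
(LRU, Full, ARC): Node 2 can switch to ARC (51 → 80). Not NE.
(LRU, Full, Full): Node 1 can switch to LFU (36 → 51). Not NE.
(The remaining 6 profiles each have a profitable deviation by the same check.)

There is no pure-strategy Nash equilibrium.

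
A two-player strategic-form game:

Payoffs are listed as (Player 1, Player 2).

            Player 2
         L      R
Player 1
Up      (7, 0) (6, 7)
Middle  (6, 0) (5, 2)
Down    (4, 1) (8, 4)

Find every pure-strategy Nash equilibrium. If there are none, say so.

(Up, L): Player 2 can switch to R (0 → 7). Not NE.
(Up, R): Player 1 can switch to Down (6 → 8). Not NE.
(Middle, L): Player 1 can switch to Up (6 → 7). Not NE.
(Middle, R): Player 1 can switch to Up (5 → 6). Not NE.
(Down, L): Player 1 can switch to Up (4 → 7). Not NE.
(Down, R): Player 1 gets 8, best alternative 6; Player 2 gets 4, best alternative 1. No profitable deviation — NE.

(Down, R)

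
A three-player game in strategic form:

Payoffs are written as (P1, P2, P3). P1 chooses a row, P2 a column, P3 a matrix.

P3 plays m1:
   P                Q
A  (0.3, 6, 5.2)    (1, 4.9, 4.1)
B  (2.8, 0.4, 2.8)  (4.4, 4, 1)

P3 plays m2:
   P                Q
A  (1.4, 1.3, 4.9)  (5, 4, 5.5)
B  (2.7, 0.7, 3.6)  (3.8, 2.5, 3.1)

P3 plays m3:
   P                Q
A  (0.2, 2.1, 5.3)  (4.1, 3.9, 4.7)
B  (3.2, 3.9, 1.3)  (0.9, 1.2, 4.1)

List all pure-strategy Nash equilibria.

Pure NE: (A, Q, m2)

P1 against (P, m1): payoffs 0.3, 2.8 → best response B.
P1 against (P, m2): payoffs 1.4, 2.7 → best response B.
P1 against (P, m3): payoffs 0.2, 3.2 → best response B.
P1 against (Q, m1): payoffs 1, 4.4 → best response B.
P1 against (Q, m2): payoffs 5, 3.8 → best response A.
P1 against (Q, m3): payoffs 4.1, 0.9 → best response A.
P2 against (A, m1): payoffs 6, 4.9 → best response P.
P2 against (A, m2): payoffs 1.3, 4 → best response Q.
P2 against (A, m3): payoffs 2.1, 3.9 → best response Q.
P2 against (B, m1): payoffs 0.4, 4 → best response Q.
P2 against (B, m2): payoffs 0.7, 2.5 → best response Q.
P2 against (B, m3): payoffs 3.9, 1.2 → best response P.
P3 against (A, P): payoffs 5.2, 4.9, 5.3 → best response m3.
P3 against (A, Q): payoffs 4.1, 5.5, 4.7 → best response m2.
P3 against (B, P): payoffs 2.8, 3.6, 1.3 → best response m2.
P3 against (B, Q): payoffs 1, 3.1, 4.1 → best response m3.
Mutual best responses: (A, Q, m2).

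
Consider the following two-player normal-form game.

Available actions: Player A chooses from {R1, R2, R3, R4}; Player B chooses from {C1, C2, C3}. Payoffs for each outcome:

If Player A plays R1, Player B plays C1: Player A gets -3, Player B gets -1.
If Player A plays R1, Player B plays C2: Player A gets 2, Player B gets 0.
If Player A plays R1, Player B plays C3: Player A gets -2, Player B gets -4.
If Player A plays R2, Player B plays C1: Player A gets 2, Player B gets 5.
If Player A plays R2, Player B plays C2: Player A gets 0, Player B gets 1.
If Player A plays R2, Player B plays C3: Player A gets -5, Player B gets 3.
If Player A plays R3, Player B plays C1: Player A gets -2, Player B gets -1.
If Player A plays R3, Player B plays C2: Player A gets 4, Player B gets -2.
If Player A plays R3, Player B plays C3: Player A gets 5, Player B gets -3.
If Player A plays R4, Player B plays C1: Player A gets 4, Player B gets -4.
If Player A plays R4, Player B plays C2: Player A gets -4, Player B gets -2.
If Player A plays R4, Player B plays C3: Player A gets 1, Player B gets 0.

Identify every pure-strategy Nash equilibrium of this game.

There is no pure-strategy Nash equilibrium.

Player A against C1: payoffs -3, 2, -2, 4 → best response R4.
Player A against C2: payoffs 2, 0, 4, -4 → best response R3.
Player A against C3: payoffs -2, -5, 5, 1 → best response R3.
Player B against R1: payoffs -1, 0, -4 → best response C2.
Player B against R2: payoffs 5, 1, 3 → best response C1.
Player B against R3: payoffs -1, -2, -3 → best response C1.
Player B against R4: payoffs -4, -2, 0 → best response C3.
No profile is a mutual best response for all players.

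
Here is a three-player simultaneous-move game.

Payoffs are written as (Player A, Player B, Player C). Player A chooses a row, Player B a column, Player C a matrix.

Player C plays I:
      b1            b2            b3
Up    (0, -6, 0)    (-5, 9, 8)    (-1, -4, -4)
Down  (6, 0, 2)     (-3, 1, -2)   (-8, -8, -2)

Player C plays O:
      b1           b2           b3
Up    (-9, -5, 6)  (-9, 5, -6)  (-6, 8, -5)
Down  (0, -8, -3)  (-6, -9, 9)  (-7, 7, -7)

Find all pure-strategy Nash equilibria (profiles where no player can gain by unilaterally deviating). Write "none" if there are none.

Player A against (b1, I): payoffs 0, 6 → best response Down.
Player A against (b1, O): payoffs -9, 0 → best response Down.
Player A against (b2, I): payoffs -5, -3 → best response Down.
Player A against (b2, O): payoffs -9, -6 → best response Down.
Player A against (b3, I): payoffs -1, -8 → best response Up.
Player A against (b3, O): payoffs -6, -7 → best response Up.
Player B against (Up, I): payoffs -6, 9, -4 → best response b2.
Player B against (Up, O): payoffs -5, 5, 8 → best response b3.
Player B against (Down, I): payoffs 0, 1, -8 → best response b2.
Player B against (Down, O): payoffs -8, -9, 7 → best response b3.
Player C against (Up, b1): payoffs 0, 6 → best response O.
Player C against (Up, b2): payoffs 8, -6 → best response I.
Player C against (Up, b3): payoffs -4, -5 → best response I.
Player C against (Down, b1): payoffs 2, -3 → best response I.
Player C against (Down, b2): payoffs -2, 9 → best response O.
Player C against (Down, b3): payoffs -2, -7 → best response I.
No profile is a mutual best response for all players.

There is no pure-strategy Nash equilibrium.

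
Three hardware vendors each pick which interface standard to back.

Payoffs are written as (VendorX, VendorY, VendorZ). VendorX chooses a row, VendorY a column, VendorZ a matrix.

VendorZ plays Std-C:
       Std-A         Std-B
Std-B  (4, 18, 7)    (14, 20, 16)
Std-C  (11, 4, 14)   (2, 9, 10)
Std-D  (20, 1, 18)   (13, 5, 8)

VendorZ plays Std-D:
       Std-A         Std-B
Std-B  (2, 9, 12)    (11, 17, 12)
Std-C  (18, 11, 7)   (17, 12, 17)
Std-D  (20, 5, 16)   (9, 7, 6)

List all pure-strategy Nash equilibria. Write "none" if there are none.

The pure Nash equilibria are (Std-B, Std-B, Std-C); (Std-C, Std-B, Std-D).

VendorX against (Std-A, Std-C): payoffs 4, 11, 20 → best response Std-D.
VendorX against (Std-A, Std-D): payoffs 2, 18, 20 → best response Std-D.
VendorX against (Std-B, Std-C): payoffs 14, 2, 13 → best response Std-B.
VendorX against (Std-B, Std-D): payoffs 11, 17, 9 → best response Std-C.
VendorY against (Std-B, Std-C): payoffs 18, 20 → best response Std-B.
VendorY against (Std-B, Std-D): payoffs 9, 17 → best response Std-B.
VendorY against (Std-C, Std-C): payoffs 4, 9 → best response Std-B.
VendorY against (Std-C, Std-D): payoffs 11, 12 → best response Std-B.
VendorY against (Std-D, Std-C): payoffs 1, 5 → best response Std-B.
VendorY against (Std-D, Std-D): payoffs 5, 7 → best response Std-B.
VendorZ against (Std-B, Std-A): payoffs 7, 12 → best response Std-D.
VendorZ against (Std-B, Std-B): payoffs 16, 12 → best response Std-C.
VendorZ against (Std-C, Std-A): payoffs 14, 7 → best response Std-C.
VendorZ against (Std-C, Std-B): payoffs 10, 17 → best response Std-D.
VendorZ against (Std-D, Std-A): payoffs 18, 16 → best response Std-C.
VendorZ against (Std-D, Std-B): payoffs 8, 6 → best response Std-C.
Mutual best responses: (Std-B, Std-B, Std-C); (Std-C, Std-B, Std-D).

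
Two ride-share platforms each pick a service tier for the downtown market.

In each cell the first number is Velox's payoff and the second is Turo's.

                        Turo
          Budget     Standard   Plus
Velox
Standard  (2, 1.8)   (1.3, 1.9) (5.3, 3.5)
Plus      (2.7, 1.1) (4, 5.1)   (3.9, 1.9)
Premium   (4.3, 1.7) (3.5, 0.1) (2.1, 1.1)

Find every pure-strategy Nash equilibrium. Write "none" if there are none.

(Standard, Budget): Velox can switch to Plus (2 → 2.7). Not NE.
(Standard, Standard): Velox can switch to Plus (1.3 → 4). Not NE.
(Standard, Plus): Velox gets 5.3, best alternative 3.9; Turo gets 3.5, best alternative 1.9. No profitable deviation — NE.
(Plus, Budget): Velox can switch to Premium (2.7 → 4.3). Not NE.
(Plus, Standard): Velox gets 4, best alternative 3.5; Turo gets 5.1, best alternative 1.9. No profitable deviation — NE.
(Plus, Plus): Velox can switch to Standard (3.9 → 5.3). Not NE.
(Premium, Budget): Velox gets 4.3, best alternative 2.7; Turo gets 1.7, best alternative 1.1. No profitable deviation — NE.
(Premium, Standard): Velox can switch to Plus (3.5 → 4). Not NE.
(Premium, Plus): Velox can switch to Standard (2.1 → 5.3). Not NE.

Pure-strategy Nash equilibria: (Standard, Plus), (Plus, Standard), (Premium, Budget)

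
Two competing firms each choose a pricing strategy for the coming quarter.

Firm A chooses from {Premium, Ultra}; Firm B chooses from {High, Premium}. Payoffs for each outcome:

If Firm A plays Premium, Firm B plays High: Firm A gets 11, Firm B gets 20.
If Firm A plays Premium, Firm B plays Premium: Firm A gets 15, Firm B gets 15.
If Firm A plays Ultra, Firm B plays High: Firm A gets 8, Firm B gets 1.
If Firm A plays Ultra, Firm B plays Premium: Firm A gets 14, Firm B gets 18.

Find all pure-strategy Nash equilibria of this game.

Mark each player's best response to every combination of opponents' strategies; a profile where every player is best-responding is a pure Nash equilibrium.
Firm A against High: payoffs 11, 8 → best response Premium.
Firm A against Premium: payoffs 15, 14 → best response Premium.
Firm B against Premium: payoffs 20, 15 → best response High.
Firm B against Ultra: payoffs 1, 18 → best response Premium.
Mutual best responses: (Premium, High).

The unique pure-strategy Nash equilibrium is (Premium, High).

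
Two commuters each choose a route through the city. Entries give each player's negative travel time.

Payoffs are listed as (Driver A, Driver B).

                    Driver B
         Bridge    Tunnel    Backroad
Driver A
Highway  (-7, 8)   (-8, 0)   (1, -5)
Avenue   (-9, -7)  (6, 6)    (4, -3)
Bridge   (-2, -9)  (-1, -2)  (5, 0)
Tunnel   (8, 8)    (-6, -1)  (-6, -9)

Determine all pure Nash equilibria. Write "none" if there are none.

Mark each player's best response to every combination of opponents' strategies; a profile where every player is best-responding is a pure Nash equilibrium.
Driver A against Bridge: payoffs -7, -9, -2, 8 → best response Tunnel.
Driver A against Tunnel: payoffs -8, 6, -1, -6 → best response Avenue.
Driver A against Backroad: payoffs 1, 4, 5, -6 → best response Bridge.
Driver B against Highway: payoffs 8, 0, -5 → best response Bridge.
Driver B against Avenue: payoffs -7, 6, -3 → best response Tunnel.
Driver B against Bridge: payoffs -9, -2, 0 → best response Backroad.
Driver B against Tunnel: payoffs 8, -1, -9 → best response Bridge.
Mutual best responses: (Avenue, Tunnel); (Bridge, Backroad); (Tunnel, Bridge).

(Avenue, Tunnel), (Bridge, Backroad), (Tunnel, Bridge)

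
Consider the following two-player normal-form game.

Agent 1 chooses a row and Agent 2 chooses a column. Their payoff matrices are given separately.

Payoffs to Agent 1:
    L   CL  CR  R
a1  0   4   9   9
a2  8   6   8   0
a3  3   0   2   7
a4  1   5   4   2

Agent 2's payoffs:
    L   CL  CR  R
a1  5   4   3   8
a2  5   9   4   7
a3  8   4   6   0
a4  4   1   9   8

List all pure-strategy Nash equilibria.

(a1, R), (a2, CL)

For each strategy profile, look for a profitable unilateral deviation.
(a1, L): Agent 1 can switch to a2 (0 → 8). Not NE.
(a1, CL): Agent 1 can switch to a2 (4 → 6). Not NE.
(a1, CR): Agent 2 can switch to L (3 → 5). Not NE.
(a1, R): Agent 1 gets 9, best alternative 7; Agent 2 gets 8, best alternative 5. No profitable deviation — NE.
(a2, L): Agent 2 can switch to CL (5 → 9). Not NE.
(a2, CL): Agent 1 gets 6, best alternative 5; Agent 2 gets 9, best alternative 7. No profitable deviation — NE.
(a2, CR): Agent 1 can switch to a1 (8 → 9). Not NE.
(a2, R): Agent 1 can switch to a1 (0 → 9). Not NE.
(a3, L): Agent 1 can switch to a2 (3 → 8). Not NE.
(a3, CL): Agent 1 can switch to a1 (0 → 4). Not NE.
(The remaining 6 profiles each have a profitable deviation by the same check.)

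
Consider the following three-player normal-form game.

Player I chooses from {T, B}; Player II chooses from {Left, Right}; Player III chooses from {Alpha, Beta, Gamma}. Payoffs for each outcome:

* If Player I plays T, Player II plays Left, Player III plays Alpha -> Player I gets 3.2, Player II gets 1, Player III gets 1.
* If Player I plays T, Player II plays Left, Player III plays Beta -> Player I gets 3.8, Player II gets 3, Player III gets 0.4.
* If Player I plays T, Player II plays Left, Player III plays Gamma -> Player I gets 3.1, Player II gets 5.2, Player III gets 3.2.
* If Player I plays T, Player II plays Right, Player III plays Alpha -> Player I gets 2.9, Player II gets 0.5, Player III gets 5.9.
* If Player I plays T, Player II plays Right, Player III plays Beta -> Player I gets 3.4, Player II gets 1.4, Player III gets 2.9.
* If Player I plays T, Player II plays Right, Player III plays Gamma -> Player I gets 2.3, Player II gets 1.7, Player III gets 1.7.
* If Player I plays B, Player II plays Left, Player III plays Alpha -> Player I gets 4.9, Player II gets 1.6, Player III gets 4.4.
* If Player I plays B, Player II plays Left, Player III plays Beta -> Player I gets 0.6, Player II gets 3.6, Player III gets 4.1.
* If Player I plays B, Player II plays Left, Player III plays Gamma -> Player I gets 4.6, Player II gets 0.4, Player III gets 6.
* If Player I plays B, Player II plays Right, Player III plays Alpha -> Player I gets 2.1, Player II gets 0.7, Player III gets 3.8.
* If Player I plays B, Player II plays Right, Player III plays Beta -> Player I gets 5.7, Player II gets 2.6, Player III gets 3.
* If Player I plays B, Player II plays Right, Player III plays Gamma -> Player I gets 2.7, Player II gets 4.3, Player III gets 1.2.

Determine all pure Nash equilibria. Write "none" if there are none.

Player I against (Left, Alpha): payoffs 3.2, 4.9 → best response B.
Player I against (Left, Beta): payoffs 3.8, 0.6 → best response T.
Player I against (Left, Gamma): payoffs 3.1, 4.6 → best response B.
Player I against (Right, Alpha): payoffs 2.9, 2.1 → best response T.
Player I against (Right, Beta): payoffs 3.4, 5.7 → best response B.
Player I against (Right, Gamma): payoffs 2.3, 2.7 → best response B.
Player II against (T, Alpha): payoffs 1, 0.5 → best response Left.
Player II against (T, Beta): payoffs 3, 1.4 → best response Left.
Player II against (T, Gamma): payoffs 5.2, 1.7 → best response Left.
Player II against (B, Alpha): payoffs 1.6, 0.7 → best response Left.
Player II against (B, Beta): payoffs 3.6, 2.6 → best response Left.
Player II against (B, Gamma): payoffs 0.4, 4.3 → best response Right.
Player III against (T, Left): payoffs 1, 0.4, 3.2 → best response Gamma.
Player III against (T, Right): payoffs 5.9, 2.9, 1.7 → best response Alpha.
Player III against (B, Left): payoffs 4.4, 4.1, 6 → best response Gamma.
Player III against (B, Right): payoffs 3.8, 3, 1.2 → best response Alpha.
No profile is a mutual best response for all players.

none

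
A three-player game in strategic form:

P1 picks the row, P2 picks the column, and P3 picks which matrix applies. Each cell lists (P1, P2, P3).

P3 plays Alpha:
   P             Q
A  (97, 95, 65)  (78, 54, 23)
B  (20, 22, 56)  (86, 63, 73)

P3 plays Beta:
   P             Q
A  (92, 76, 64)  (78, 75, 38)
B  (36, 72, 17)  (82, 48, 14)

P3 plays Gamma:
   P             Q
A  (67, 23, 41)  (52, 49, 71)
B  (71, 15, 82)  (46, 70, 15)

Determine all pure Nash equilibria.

(A, P, Alpha) and (A, Q, Gamma) and (B, Q, Alpha)

(A, P, Alpha): P1 gets 97, best alternative 20; P2 gets 95, best alternative 54; P3 gets 65, best alternative 64. No profitable deviation — NE.
(A, P, Beta): P3 can switch to Alpha (64 → 65). Not NE.
(A, P, Gamma): P1 can switch to B (67 → 71). Not NE.
(A, Q, Alpha): P1 can switch to B (78 → 86). Not NE.
(A, Q, Beta): P1 can switch to B (78 → 82). Not NE.
(A, Q, Gamma): P1 gets 52, best alternative 46; P2 gets 49, best alternative 23; P3 gets 71, best alternative 38. No profitable deviation — NE.
(B, P, Alpha): P1 can switch to A (20 → 97). Not NE.
(B, P, Beta): P1 can switch to A (36 → 92). Not NE.
(B, P, Gamma): P2 can switch to Q (15 → 70). Not NE.
(B, Q, Alpha): P1 gets 86, best alternative 78; P2 gets 63, best alternative 22; P3 gets 73, best alternative 15. No profitable deviation — NE.
(B, Q, Beta): P2 can switch to P (48 → 72). Not NE.
(The remaining 1 profile has a profitable deviation by the same check.)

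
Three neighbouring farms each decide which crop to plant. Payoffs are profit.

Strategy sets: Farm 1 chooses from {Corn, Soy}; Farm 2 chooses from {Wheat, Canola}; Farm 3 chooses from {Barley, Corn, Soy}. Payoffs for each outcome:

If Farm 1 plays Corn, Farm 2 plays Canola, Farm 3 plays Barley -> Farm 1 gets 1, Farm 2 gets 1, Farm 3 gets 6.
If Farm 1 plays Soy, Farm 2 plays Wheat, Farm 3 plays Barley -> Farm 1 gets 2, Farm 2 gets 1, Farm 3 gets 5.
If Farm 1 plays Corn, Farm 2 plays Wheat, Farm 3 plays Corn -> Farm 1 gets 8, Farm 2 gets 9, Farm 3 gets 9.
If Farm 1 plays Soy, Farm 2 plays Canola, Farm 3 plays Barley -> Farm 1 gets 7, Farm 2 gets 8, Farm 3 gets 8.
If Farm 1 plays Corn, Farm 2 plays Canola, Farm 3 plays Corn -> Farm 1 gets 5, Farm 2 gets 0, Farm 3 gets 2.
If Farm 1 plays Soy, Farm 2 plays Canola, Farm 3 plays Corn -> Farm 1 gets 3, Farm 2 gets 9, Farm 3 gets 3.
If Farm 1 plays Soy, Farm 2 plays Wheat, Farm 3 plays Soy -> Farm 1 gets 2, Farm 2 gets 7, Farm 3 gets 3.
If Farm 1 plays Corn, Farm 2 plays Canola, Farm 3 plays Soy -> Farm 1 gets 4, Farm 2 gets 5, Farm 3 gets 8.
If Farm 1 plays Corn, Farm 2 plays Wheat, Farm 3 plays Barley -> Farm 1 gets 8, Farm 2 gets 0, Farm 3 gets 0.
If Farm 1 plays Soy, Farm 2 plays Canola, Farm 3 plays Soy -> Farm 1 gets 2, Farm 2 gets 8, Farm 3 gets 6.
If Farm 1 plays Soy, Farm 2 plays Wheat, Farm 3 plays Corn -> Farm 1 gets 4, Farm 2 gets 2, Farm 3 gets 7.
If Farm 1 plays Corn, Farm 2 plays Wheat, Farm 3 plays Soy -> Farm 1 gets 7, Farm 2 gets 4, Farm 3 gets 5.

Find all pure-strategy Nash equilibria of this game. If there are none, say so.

Pure-strategy Nash equilibria: (Corn, Wheat, Corn) and (Corn, Canola, Soy) and (Soy, Canola, Barley)

Farm 1 against (Wheat, Barley): payoffs 8, 2 → best response Corn.
Farm 1 against (Wheat, Corn): payoffs 8, 4 → best response Corn.
Farm 1 against (Wheat, Soy): payoffs 7, 2 → best response Corn.
Farm 1 against (Canola, Barley): payoffs 1, 7 → best response Soy.
Farm 1 against (Canola, Corn): payoffs 5, 3 → best response Corn.
Farm 1 against (Canola, Soy): payoffs 4, 2 → best response Corn.
Farm 2 against (Corn, Barley): payoffs 0, 1 → best response Canola.
Farm 2 against (Corn, Corn): payoffs 9, 0 → best response Wheat.
Farm 2 against (Corn, Soy): payoffs 4, 5 → best response Canola.
Farm 2 against (Soy, Barley): payoffs 1, 8 → best response Canola.
Farm 2 against (Soy, Corn): payoffs 2, 9 → best response Canola.
Farm 2 against (Soy, Soy): payoffs 7, 8 → best response Canola.
Farm 3 against (Corn, Wheat): payoffs 0, 9, 5 → best response Corn.
Farm 3 against (Corn, Canola): payoffs 6, 2, 8 → best response Soy.
Farm 3 against (Soy, Wheat): payoffs 5, 7, 3 → best response Corn.
Farm 3 against (Soy, Canola): payoffs 8, 3, 6 → best response Barley.
Mutual best responses: (Corn, Wheat, Corn); (Corn, Canola, Soy); (Soy, Canola, Barley).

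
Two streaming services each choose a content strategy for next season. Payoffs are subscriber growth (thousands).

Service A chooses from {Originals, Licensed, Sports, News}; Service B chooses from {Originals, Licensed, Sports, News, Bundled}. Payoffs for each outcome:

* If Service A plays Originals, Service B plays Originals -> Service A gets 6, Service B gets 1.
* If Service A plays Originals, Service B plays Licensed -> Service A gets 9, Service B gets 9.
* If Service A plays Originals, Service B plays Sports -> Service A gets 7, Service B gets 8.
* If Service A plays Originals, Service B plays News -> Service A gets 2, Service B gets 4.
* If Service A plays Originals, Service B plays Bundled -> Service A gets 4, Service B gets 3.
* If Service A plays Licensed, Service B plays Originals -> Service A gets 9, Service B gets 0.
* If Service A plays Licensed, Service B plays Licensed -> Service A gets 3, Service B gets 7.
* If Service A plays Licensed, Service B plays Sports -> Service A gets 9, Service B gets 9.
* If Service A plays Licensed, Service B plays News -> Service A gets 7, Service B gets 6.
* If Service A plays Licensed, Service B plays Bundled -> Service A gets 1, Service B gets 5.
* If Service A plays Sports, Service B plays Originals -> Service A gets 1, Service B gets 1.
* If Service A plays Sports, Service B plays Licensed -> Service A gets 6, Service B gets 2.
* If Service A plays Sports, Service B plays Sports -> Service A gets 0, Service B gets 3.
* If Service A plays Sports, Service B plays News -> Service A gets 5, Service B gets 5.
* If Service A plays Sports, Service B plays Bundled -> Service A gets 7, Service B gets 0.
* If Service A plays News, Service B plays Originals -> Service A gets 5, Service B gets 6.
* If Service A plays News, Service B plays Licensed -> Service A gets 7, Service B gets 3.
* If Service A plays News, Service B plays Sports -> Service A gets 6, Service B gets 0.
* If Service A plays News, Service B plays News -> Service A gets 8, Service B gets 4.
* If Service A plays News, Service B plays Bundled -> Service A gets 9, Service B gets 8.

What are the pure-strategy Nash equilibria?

Service A against Originals: payoffs 6, 9, 1, 5 → best response Licensed.
Service A against Licensed: payoffs 9, 3, 6, 7 → best response Originals.
Service A against Sports: payoffs 7, 9, 0, 6 → best response Licensed.
Service A against News: payoffs 2, 7, 5, 8 → best response News.
Service A against Bundled: payoffs 4, 1, 7, 9 → best response News.
Service B against Originals: payoffs 1, 9, 8, 4, 3 → best response Licensed.
Service B against Licensed: payoffs 0, 7, 9, 6, 5 → best response Sports.
Service B against Sports: payoffs 1, 2, 3, 5, 0 → best response News.
Service B against News: payoffs 6, 3, 0, 4, 8 → best response Bundled.
Mutual best responses: (Originals, Licensed); (Licensed, Sports); (News, Bundled).

Pure-strategy Nash equilibria: (Originals, Licensed), (Licensed, Sports), (News, Bundled)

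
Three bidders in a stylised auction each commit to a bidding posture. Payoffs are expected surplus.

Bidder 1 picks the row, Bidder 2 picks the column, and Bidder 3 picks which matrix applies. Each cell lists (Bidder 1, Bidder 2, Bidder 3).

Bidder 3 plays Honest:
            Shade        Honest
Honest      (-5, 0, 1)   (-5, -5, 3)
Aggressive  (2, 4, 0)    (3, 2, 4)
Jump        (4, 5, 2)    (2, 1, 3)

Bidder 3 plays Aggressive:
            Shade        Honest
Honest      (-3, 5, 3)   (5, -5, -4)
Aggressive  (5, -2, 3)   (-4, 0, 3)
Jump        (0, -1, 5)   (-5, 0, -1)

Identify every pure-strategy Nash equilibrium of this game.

none

Bidder 1 against (Shade, Honest): payoffs -5, 2, 4 → best response Jump.
Bidder 1 against (Shade, Aggressive): payoffs -3, 5, 0 → best response Aggressive.
Bidder 1 against (Honest, Honest): payoffs -5, 3, 2 → best response Aggressive.
Bidder 1 against (Honest, Aggressive): payoffs 5, -4, -5 → best response Honest.
Bidder 2 against (Honest, Honest): payoffs 0, -5 → best response Shade.
Bidder 2 against (Honest, Aggressive): payoffs 5, -5 → best response Shade.
Bidder 2 against (Aggressive, Honest): payoffs 4, 2 → best response Shade.
Bidder 2 against (Aggressive, Aggressive): payoffs -2, 0 → best response Honest.
Bidder 2 against (Jump, Honest): payoffs 5, 1 → best response Shade.
Bidder 2 against (Jump, Aggressive): payoffs -1, 0 → best response Honest.
Bidder 3 against (Honest, Shade): payoffs 1, 3 → best response Aggressive.
Bidder 3 against (Honest, Honest): payoffs 3, -4 → best response Honest.
Bidder 3 against (Aggressive, Shade): payoffs 0, 3 → best response Aggressive.
Bidder 3 against (Aggressive, Honest): payoffs 4, 3 → best response Honest.
Bidder 3 against (Jump, Shade): payoffs 2, 5 → best response Aggressive.
Bidder 3 against (Jump, Honest): payoffs 3, -1 → best response Honest.
No profile is a mutual best response for all players.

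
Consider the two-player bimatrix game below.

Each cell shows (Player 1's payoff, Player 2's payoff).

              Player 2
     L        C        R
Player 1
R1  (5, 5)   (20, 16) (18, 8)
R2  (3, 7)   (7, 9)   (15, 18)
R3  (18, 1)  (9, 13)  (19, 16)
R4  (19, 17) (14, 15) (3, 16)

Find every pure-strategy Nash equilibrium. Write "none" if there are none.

The pure Nash equilibria are (R1, C) and (R3, R) and (R4, L).

Player 1 against L: payoffs 5, 3, 18, 19 → best response R4.
Player 1 against C: payoffs 20, 7, 9, 14 → best response R1.
Player 1 against R: payoffs 18, 15, 19, 3 → best response R3.
Player 2 against R1: payoffs 5, 16, 8 → best response C.
Player 2 against R2: payoffs 7, 9, 18 → best response R.
Player 2 against R3: payoffs 1, 13, 16 → best response R.
Player 2 against R4: payoffs 17, 15, 16 → best response L.
Mutual best responses: (R1, C); (R3, R); (R4, L).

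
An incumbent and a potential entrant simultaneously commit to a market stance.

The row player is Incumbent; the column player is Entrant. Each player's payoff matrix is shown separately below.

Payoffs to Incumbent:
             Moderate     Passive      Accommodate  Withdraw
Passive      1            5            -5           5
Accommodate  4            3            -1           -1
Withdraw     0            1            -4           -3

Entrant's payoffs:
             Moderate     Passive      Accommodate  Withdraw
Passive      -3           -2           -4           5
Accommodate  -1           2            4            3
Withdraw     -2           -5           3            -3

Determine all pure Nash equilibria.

For each player, find the best response to each opponent profile; mutual best responses are the pure NE.
Incumbent against Moderate: payoffs 1, 4, 0 → best response Accommodate.
Incumbent against Passive: payoffs 5, 3, 1 → best response Passive.
Incumbent against Accommodate: payoffs -5, -1, -4 → best response Accommodate.
Incumbent against Withdraw: payoffs 5, -1, -3 → best response Passive.
Entrant against Passive: payoffs -3, -2, -4, 5 → best response Withdraw.
Entrant against Accommodate: payoffs -1, 2, 4, 3 → best response Accommodate.
Entrant against Withdraw: payoffs -2, -5, 3, -3 → best response Accommodate.
Mutual best responses: (Passive, Withdraw); (Accommodate, Accommodate).

The pure Nash equilibria are (Passive, Withdraw), (Accommodate, Accommodate).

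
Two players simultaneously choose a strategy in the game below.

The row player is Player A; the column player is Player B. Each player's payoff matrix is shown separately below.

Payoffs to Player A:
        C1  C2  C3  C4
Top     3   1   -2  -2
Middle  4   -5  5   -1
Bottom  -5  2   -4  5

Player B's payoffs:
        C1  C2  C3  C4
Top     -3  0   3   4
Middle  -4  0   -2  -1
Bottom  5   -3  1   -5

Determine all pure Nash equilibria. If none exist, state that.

Player A against C1: payoffs 3, 4, -5 → best response Middle.
Player A against C2: payoffs 1, -5, 2 → best response Bottom.
Player A against C3: payoffs -2, 5, -4 → best response Middle.
Player A against C4: payoffs -2, -1, 5 → best response Bottom.
Player B against Top: payoffs -3, 0, 3, 4 → best response C4.
Player B against Middle: payoffs -4, 0, -2, -1 → best response C2.
Player B against Bottom: payoffs 5, -3, 1, -5 → best response C1.
No profile is a mutual best response for all players.

This game has no pure Nash equilibrium.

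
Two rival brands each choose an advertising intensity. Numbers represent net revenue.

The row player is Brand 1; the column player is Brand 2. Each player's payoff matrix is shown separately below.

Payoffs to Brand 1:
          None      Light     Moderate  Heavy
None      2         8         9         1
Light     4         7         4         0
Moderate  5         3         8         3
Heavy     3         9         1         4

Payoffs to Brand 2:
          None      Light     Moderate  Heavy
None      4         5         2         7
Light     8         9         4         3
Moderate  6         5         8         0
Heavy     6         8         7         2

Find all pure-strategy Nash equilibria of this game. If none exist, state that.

Pure NE: (Heavy, Light)

Brand 1 against None: payoffs 2, 4, 5, 3 → best response Moderate.
Brand 1 against Light: payoffs 8, 7, 3, 9 → best response Heavy.
Brand 1 against Moderate: payoffs 9, 4, 8, 1 → best response None.
Brand 1 against Heavy: payoffs 1, 0, 3, 4 → best response Heavy.
Brand 2 against None: payoffs 4, 5, 2, 7 → best response Heavy.
Brand 2 against Light: payoffs 8, 9, 4, 3 → best response Light.
Brand 2 against Moderate: payoffs 6, 5, 8, 0 → best response Moderate.
Brand 2 against Heavy: payoffs 6, 8, 7, 2 → best response Light.
Mutual best responses: (Heavy, Light).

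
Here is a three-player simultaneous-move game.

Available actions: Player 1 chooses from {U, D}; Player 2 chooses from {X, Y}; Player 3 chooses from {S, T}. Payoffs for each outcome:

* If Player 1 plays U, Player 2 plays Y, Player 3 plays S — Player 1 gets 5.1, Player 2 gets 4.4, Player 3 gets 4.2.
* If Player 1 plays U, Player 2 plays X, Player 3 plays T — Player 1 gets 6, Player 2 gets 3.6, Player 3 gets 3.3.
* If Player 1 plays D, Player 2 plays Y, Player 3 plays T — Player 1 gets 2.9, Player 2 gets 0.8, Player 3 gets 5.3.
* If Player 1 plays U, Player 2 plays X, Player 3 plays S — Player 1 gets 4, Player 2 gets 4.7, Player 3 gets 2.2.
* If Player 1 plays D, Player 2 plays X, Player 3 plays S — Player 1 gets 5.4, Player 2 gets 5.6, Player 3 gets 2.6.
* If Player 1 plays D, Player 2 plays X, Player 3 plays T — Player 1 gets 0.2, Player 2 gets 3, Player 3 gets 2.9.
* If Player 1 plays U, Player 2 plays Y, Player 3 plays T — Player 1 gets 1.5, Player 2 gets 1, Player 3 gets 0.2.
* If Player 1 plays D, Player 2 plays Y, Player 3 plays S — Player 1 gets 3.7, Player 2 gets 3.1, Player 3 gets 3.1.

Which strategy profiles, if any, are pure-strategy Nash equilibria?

(U, X, T)

For each player, find the best response to each opponent profile; mutual best responses are the pure NE.
Player 1 against (X, S): payoffs 4, 5.4 → best response D.
Player 1 against (X, T): payoffs 6, 0.2 → best response U.
Player 1 against (Y, S): payoffs 5.1, 3.7 → best response U.
Player 1 against (Y, T): payoffs 1.5, 2.9 → best response D.
Player 2 against (U, S): payoffs 4.7, 4.4 → best response X.
Player 2 against (U, T): payoffs 3.6, 1 → best response X.
Player 2 against (D, S): payoffs 5.6, 3.1 → best response X.
Player 2 against (D, T): payoffs 3, 0.8 → best response X.
Player 3 against (U, X): payoffs 2.2, 3.3 → best response T.
Player 3 against (U, Y): payoffs 4.2, 0.2 → best response S.
Player 3 against (D, X): payoffs 2.6, 2.9 → best response T.
Player 3 against (D, Y): payoffs 3.1, 5.3 → best response T.
Mutual best responses: (U, X, T).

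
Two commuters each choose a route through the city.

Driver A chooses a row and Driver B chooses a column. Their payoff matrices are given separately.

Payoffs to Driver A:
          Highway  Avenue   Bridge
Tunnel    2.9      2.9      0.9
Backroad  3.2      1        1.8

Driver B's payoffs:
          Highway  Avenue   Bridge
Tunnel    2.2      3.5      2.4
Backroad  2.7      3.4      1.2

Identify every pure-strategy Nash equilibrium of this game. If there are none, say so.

Driver A against Highway: payoffs 2.9, 3.2 → best response Backroad.
Driver A against Avenue: payoffs 2.9, 1 → best response Tunnel.
Driver A against Bridge: payoffs 0.9, 1.8 → best response Backroad.
Driver B against Tunnel: payoffs 2.2, 3.5, 2.4 → best response Avenue.
Driver B against Backroad: payoffs 2.7, 3.4, 1.2 → best response Avenue.
Mutual best responses: (Tunnel, Avenue).

The unique pure-strategy Nash equilibrium is (Tunnel, Avenue).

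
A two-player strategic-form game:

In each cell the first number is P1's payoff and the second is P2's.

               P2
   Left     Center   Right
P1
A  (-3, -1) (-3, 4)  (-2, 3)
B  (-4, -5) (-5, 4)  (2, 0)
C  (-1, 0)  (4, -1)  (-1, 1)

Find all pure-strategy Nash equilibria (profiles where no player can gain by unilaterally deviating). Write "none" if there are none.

none

(A, Left): P1 can switch to C (-3 → -1). Not NE.
(A, Center): P1 can switch to C (-3 → 4). Not NE.
(A, Right): P1 can switch to B (-2 → 2). Not NE.
(B, Left): P1 can switch to A (-4 → -3). Not NE.
(B, Center): P1 can switch to A (-5 → -3). Not NE.
(B, Right): P2 can switch to Center (0 → 4). Not NE.
(C, Left): P2 can switch to Right (0 → 1). Not NE.
(C, Center): P2 can switch to Left (-1 → 0). Not NE.
(C, Right): P1 can switch to B (-1 → 2). Not NE.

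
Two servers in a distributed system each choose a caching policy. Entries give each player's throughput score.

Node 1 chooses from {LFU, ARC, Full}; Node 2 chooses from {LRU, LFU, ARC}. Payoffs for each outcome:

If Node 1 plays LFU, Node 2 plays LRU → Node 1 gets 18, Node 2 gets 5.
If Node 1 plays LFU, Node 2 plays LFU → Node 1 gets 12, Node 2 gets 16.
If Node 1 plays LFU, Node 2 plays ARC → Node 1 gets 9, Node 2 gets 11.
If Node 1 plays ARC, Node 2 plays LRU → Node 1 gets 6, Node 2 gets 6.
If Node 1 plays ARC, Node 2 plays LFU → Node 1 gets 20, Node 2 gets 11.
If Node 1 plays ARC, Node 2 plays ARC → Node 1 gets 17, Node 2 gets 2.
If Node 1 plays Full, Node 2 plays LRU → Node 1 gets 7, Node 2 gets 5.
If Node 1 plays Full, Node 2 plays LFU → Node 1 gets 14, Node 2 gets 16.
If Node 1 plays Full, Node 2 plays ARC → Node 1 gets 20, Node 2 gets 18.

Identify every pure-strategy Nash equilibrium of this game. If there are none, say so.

Pure-strategy Nash equilibria: (ARC, LFU); (Full, ARC)

(LFU, LRU): Node 2 can switch to LFU (5 → 16). Not NE.
(LFU, LFU): Node 1 can switch to ARC (12 → 20). Not NE.
(LFU, ARC): Node 1 can switch to ARC (9 → 17). Not NE.
(ARC, LRU): Node 1 can switch to LFU (6 → 18). Not NE.
(ARC, LFU): Node 1 gets 20, best alternative 14; Node 2 gets 11, best alternative 6. No profitable deviation — NE.
(ARC, ARC): Node 1 can switch to Full (17 → 20). Not NE.
(Full, LRU): Node 1 can switch to LFU (7 → 18). Not NE.
(Full, ARC): Node 1 gets 20, best alternative 17; Node 2 gets 18, best alternative 16. No profitable deviation — NE.
(The remaining 1 profile has a profitable deviation by the same check.)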